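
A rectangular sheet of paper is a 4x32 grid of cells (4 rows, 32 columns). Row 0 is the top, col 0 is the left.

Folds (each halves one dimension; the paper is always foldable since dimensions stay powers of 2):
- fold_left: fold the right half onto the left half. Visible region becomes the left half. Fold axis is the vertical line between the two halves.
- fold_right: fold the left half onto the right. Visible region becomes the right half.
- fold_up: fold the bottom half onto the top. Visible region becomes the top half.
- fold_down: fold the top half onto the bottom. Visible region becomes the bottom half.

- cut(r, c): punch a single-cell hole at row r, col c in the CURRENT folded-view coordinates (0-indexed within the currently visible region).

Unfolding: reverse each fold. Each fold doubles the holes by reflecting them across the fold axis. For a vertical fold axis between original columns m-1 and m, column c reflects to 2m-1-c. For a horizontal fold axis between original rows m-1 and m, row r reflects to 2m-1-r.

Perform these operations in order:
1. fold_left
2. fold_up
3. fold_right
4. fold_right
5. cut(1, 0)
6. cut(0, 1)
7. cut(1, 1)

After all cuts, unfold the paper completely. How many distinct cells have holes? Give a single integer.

Op 1 fold_left: fold axis v@16; visible region now rows[0,4) x cols[0,16) = 4x16
Op 2 fold_up: fold axis h@2; visible region now rows[0,2) x cols[0,16) = 2x16
Op 3 fold_right: fold axis v@8; visible region now rows[0,2) x cols[8,16) = 2x8
Op 4 fold_right: fold axis v@12; visible region now rows[0,2) x cols[12,16) = 2x4
Op 5 cut(1, 0): punch at orig (1,12); cuts so far [(1, 12)]; region rows[0,2) x cols[12,16) = 2x4
Op 6 cut(0, 1): punch at orig (0,13); cuts so far [(0, 13), (1, 12)]; region rows[0,2) x cols[12,16) = 2x4
Op 7 cut(1, 1): punch at orig (1,13); cuts so far [(0, 13), (1, 12), (1, 13)]; region rows[0,2) x cols[12,16) = 2x4
Unfold 1 (reflect across v@12): 6 holes -> [(0, 10), (0, 13), (1, 10), (1, 11), (1, 12), (1, 13)]
Unfold 2 (reflect across v@8): 12 holes -> [(0, 2), (0, 5), (0, 10), (0, 13), (1, 2), (1, 3), (1, 4), (1, 5), (1, 10), (1, 11), (1, 12), (1, 13)]
Unfold 3 (reflect across h@2): 24 holes -> [(0, 2), (0, 5), (0, 10), (0, 13), (1, 2), (1, 3), (1, 4), (1, 5), (1, 10), (1, 11), (1, 12), (1, 13), (2, 2), (2, 3), (2, 4), (2, 5), (2, 10), (2, 11), (2, 12), (2, 13), (3, 2), (3, 5), (3, 10), (3, 13)]
Unfold 4 (reflect across v@16): 48 holes -> [(0, 2), (0, 5), (0, 10), (0, 13), (0, 18), (0, 21), (0, 26), (0, 29), (1, 2), (1, 3), (1, 4), (1, 5), (1, 10), (1, 11), (1, 12), (1, 13), (1, 18), (1, 19), (1, 20), (1, 21), (1, 26), (1, 27), (1, 28), (1, 29), (2, 2), (2, 3), (2, 4), (2, 5), (2, 10), (2, 11), (2, 12), (2, 13), (2, 18), (2, 19), (2, 20), (2, 21), (2, 26), (2, 27), (2, 28), (2, 29), (3, 2), (3, 5), (3, 10), (3, 13), (3, 18), (3, 21), (3, 26), (3, 29)]

Answer: 48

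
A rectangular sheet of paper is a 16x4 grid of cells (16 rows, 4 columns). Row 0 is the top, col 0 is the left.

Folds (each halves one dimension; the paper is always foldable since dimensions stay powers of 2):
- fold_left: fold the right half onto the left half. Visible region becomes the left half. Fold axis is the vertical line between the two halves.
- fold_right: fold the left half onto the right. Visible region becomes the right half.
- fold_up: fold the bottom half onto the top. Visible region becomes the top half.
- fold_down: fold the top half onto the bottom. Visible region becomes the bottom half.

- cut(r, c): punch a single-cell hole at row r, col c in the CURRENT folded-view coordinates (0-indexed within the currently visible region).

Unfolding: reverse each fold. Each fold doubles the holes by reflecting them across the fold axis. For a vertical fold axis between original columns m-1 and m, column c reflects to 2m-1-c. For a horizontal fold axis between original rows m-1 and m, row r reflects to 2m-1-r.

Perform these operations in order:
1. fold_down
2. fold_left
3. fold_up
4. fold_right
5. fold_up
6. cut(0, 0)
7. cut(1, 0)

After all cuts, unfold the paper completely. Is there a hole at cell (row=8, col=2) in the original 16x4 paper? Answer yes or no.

Answer: yes

Derivation:
Op 1 fold_down: fold axis h@8; visible region now rows[8,16) x cols[0,4) = 8x4
Op 2 fold_left: fold axis v@2; visible region now rows[8,16) x cols[0,2) = 8x2
Op 3 fold_up: fold axis h@12; visible region now rows[8,12) x cols[0,2) = 4x2
Op 4 fold_right: fold axis v@1; visible region now rows[8,12) x cols[1,2) = 4x1
Op 5 fold_up: fold axis h@10; visible region now rows[8,10) x cols[1,2) = 2x1
Op 6 cut(0, 0): punch at orig (8,1); cuts so far [(8, 1)]; region rows[8,10) x cols[1,2) = 2x1
Op 7 cut(1, 0): punch at orig (9,1); cuts so far [(8, 1), (9, 1)]; region rows[8,10) x cols[1,2) = 2x1
Unfold 1 (reflect across h@10): 4 holes -> [(8, 1), (9, 1), (10, 1), (11, 1)]
Unfold 2 (reflect across v@1): 8 holes -> [(8, 0), (8, 1), (9, 0), (9, 1), (10, 0), (10, 1), (11, 0), (11, 1)]
Unfold 3 (reflect across h@12): 16 holes -> [(8, 0), (8, 1), (9, 0), (9, 1), (10, 0), (10, 1), (11, 0), (11, 1), (12, 0), (12, 1), (13, 0), (13, 1), (14, 0), (14, 1), (15, 0), (15, 1)]
Unfold 4 (reflect across v@2): 32 holes -> [(8, 0), (8, 1), (8, 2), (8, 3), (9, 0), (9, 1), (9, 2), (9, 3), (10, 0), (10, 1), (10, 2), (10, 3), (11, 0), (11, 1), (11, 2), (11, 3), (12, 0), (12, 1), (12, 2), (12, 3), (13, 0), (13, 1), (13, 2), (13, 3), (14, 0), (14, 1), (14, 2), (14, 3), (15, 0), (15, 1), (15, 2), (15, 3)]
Unfold 5 (reflect across h@8): 64 holes -> [(0, 0), (0, 1), (0, 2), (0, 3), (1, 0), (1, 1), (1, 2), (1, 3), (2, 0), (2, 1), (2, 2), (2, 3), (3, 0), (3, 1), (3, 2), (3, 3), (4, 0), (4, 1), (4, 2), (4, 3), (5, 0), (5, 1), (5, 2), (5, 3), (6, 0), (6, 1), (6, 2), (6, 3), (7, 0), (7, 1), (7, 2), (7, 3), (8, 0), (8, 1), (8, 2), (8, 3), (9, 0), (9, 1), (9, 2), (9, 3), (10, 0), (10, 1), (10, 2), (10, 3), (11, 0), (11, 1), (11, 2), (11, 3), (12, 0), (12, 1), (12, 2), (12, 3), (13, 0), (13, 1), (13, 2), (13, 3), (14, 0), (14, 1), (14, 2), (14, 3), (15, 0), (15, 1), (15, 2), (15, 3)]
Holes: [(0, 0), (0, 1), (0, 2), (0, 3), (1, 0), (1, 1), (1, 2), (1, 3), (2, 0), (2, 1), (2, 2), (2, 3), (3, 0), (3, 1), (3, 2), (3, 3), (4, 0), (4, 1), (4, 2), (4, 3), (5, 0), (5, 1), (5, 2), (5, 3), (6, 0), (6, 1), (6, 2), (6, 3), (7, 0), (7, 1), (7, 2), (7, 3), (8, 0), (8, 1), (8, 2), (8, 3), (9, 0), (9, 1), (9, 2), (9, 3), (10, 0), (10, 1), (10, 2), (10, 3), (11, 0), (11, 1), (11, 2), (11, 3), (12, 0), (12, 1), (12, 2), (12, 3), (13, 0), (13, 1), (13, 2), (13, 3), (14, 0), (14, 1), (14, 2), (14, 3), (15, 0), (15, 1), (15, 2), (15, 3)]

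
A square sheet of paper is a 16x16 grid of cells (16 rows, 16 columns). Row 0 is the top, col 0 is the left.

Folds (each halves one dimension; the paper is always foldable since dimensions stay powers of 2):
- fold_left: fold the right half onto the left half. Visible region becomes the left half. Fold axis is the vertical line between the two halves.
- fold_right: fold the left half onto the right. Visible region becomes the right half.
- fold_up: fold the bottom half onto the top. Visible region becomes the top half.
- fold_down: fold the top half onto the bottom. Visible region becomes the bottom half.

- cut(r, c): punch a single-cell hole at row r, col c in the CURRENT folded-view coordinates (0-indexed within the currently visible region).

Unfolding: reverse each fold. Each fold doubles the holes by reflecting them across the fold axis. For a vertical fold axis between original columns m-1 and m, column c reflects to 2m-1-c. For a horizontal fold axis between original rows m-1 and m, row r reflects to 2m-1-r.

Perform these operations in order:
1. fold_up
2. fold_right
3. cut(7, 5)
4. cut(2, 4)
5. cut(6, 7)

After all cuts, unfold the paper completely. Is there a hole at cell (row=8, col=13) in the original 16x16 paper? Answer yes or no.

Op 1 fold_up: fold axis h@8; visible region now rows[0,8) x cols[0,16) = 8x16
Op 2 fold_right: fold axis v@8; visible region now rows[0,8) x cols[8,16) = 8x8
Op 3 cut(7, 5): punch at orig (7,13); cuts so far [(7, 13)]; region rows[0,8) x cols[8,16) = 8x8
Op 4 cut(2, 4): punch at orig (2,12); cuts so far [(2, 12), (7, 13)]; region rows[0,8) x cols[8,16) = 8x8
Op 5 cut(6, 7): punch at orig (6,15); cuts so far [(2, 12), (6, 15), (7, 13)]; region rows[0,8) x cols[8,16) = 8x8
Unfold 1 (reflect across v@8): 6 holes -> [(2, 3), (2, 12), (6, 0), (6, 15), (7, 2), (7, 13)]
Unfold 2 (reflect across h@8): 12 holes -> [(2, 3), (2, 12), (6, 0), (6, 15), (7, 2), (7, 13), (8, 2), (8, 13), (9, 0), (9, 15), (13, 3), (13, 12)]
Holes: [(2, 3), (2, 12), (6, 0), (6, 15), (7, 2), (7, 13), (8, 2), (8, 13), (9, 0), (9, 15), (13, 3), (13, 12)]

Answer: yes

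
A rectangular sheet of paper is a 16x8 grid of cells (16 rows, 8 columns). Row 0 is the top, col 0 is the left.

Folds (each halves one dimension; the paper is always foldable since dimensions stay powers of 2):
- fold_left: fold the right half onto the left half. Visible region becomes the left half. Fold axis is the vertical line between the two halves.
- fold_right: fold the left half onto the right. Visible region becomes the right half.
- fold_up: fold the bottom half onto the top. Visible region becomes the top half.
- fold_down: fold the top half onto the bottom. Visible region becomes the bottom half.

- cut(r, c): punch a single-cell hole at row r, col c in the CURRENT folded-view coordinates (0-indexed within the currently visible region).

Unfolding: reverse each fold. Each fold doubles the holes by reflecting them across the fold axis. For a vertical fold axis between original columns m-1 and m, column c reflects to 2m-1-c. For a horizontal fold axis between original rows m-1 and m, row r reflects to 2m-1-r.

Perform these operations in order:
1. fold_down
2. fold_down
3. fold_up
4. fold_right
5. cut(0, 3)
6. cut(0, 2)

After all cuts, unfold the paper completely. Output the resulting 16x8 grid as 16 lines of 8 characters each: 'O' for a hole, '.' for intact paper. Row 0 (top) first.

Op 1 fold_down: fold axis h@8; visible region now rows[8,16) x cols[0,8) = 8x8
Op 2 fold_down: fold axis h@12; visible region now rows[12,16) x cols[0,8) = 4x8
Op 3 fold_up: fold axis h@14; visible region now rows[12,14) x cols[0,8) = 2x8
Op 4 fold_right: fold axis v@4; visible region now rows[12,14) x cols[4,8) = 2x4
Op 5 cut(0, 3): punch at orig (12,7); cuts so far [(12, 7)]; region rows[12,14) x cols[4,8) = 2x4
Op 6 cut(0, 2): punch at orig (12,6); cuts so far [(12, 6), (12, 7)]; region rows[12,14) x cols[4,8) = 2x4
Unfold 1 (reflect across v@4): 4 holes -> [(12, 0), (12, 1), (12, 6), (12, 7)]
Unfold 2 (reflect across h@14): 8 holes -> [(12, 0), (12, 1), (12, 6), (12, 7), (15, 0), (15, 1), (15, 6), (15, 7)]
Unfold 3 (reflect across h@12): 16 holes -> [(8, 0), (8, 1), (8, 6), (8, 7), (11, 0), (11, 1), (11, 6), (11, 7), (12, 0), (12, 1), (12, 6), (12, 7), (15, 0), (15, 1), (15, 6), (15, 7)]
Unfold 4 (reflect across h@8): 32 holes -> [(0, 0), (0, 1), (0, 6), (0, 7), (3, 0), (3, 1), (3, 6), (3, 7), (4, 0), (4, 1), (4, 6), (4, 7), (7, 0), (7, 1), (7, 6), (7, 7), (8, 0), (8, 1), (8, 6), (8, 7), (11, 0), (11, 1), (11, 6), (11, 7), (12, 0), (12, 1), (12, 6), (12, 7), (15, 0), (15, 1), (15, 6), (15, 7)]

Answer: OO....OO
........
........
OO....OO
OO....OO
........
........
OO....OO
OO....OO
........
........
OO....OO
OO....OO
........
........
OO....OO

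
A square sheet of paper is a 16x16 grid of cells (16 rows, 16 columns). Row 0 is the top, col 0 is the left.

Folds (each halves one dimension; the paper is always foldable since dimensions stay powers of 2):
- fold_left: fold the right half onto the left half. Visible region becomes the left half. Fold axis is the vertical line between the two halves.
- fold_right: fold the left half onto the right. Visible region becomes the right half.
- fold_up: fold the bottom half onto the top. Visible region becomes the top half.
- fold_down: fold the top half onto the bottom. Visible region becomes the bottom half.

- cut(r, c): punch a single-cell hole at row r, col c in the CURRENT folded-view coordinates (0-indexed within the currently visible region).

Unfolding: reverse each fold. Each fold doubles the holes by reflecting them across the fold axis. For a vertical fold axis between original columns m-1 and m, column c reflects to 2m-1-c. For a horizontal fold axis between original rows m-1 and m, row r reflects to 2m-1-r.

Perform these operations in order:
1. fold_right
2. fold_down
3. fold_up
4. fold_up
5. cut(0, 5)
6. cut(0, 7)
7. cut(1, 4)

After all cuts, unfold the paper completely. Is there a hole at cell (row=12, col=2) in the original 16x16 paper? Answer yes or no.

Op 1 fold_right: fold axis v@8; visible region now rows[0,16) x cols[8,16) = 16x8
Op 2 fold_down: fold axis h@8; visible region now rows[8,16) x cols[8,16) = 8x8
Op 3 fold_up: fold axis h@12; visible region now rows[8,12) x cols[8,16) = 4x8
Op 4 fold_up: fold axis h@10; visible region now rows[8,10) x cols[8,16) = 2x8
Op 5 cut(0, 5): punch at orig (8,13); cuts so far [(8, 13)]; region rows[8,10) x cols[8,16) = 2x8
Op 6 cut(0, 7): punch at orig (8,15); cuts so far [(8, 13), (8, 15)]; region rows[8,10) x cols[8,16) = 2x8
Op 7 cut(1, 4): punch at orig (9,12); cuts so far [(8, 13), (8, 15), (9, 12)]; region rows[8,10) x cols[8,16) = 2x8
Unfold 1 (reflect across h@10): 6 holes -> [(8, 13), (8, 15), (9, 12), (10, 12), (11, 13), (11, 15)]
Unfold 2 (reflect across h@12): 12 holes -> [(8, 13), (8, 15), (9, 12), (10, 12), (11, 13), (11, 15), (12, 13), (12, 15), (13, 12), (14, 12), (15, 13), (15, 15)]
Unfold 3 (reflect across h@8): 24 holes -> [(0, 13), (0, 15), (1, 12), (2, 12), (3, 13), (3, 15), (4, 13), (4, 15), (5, 12), (6, 12), (7, 13), (7, 15), (8, 13), (8, 15), (9, 12), (10, 12), (11, 13), (11, 15), (12, 13), (12, 15), (13, 12), (14, 12), (15, 13), (15, 15)]
Unfold 4 (reflect across v@8): 48 holes -> [(0, 0), (0, 2), (0, 13), (0, 15), (1, 3), (1, 12), (2, 3), (2, 12), (3, 0), (3, 2), (3, 13), (3, 15), (4, 0), (4, 2), (4, 13), (4, 15), (5, 3), (5, 12), (6, 3), (6, 12), (7, 0), (7, 2), (7, 13), (7, 15), (8, 0), (8, 2), (8, 13), (8, 15), (9, 3), (9, 12), (10, 3), (10, 12), (11, 0), (11, 2), (11, 13), (11, 15), (12, 0), (12, 2), (12, 13), (12, 15), (13, 3), (13, 12), (14, 3), (14, 12), (15, 0), (15, 2), (15, 13), (15, 15)]
Holes: [(0, 0), (0, 2), (0, 13), (0, 15), (1, 3), (1, 12), (2, 3), (2, 12), (3, 0), (3, 2), (3, 13), (3, 15), (4, 0), (4, 2), (4, 13), (4, 15), (5, 3), (5, 12), (6, 3), (6, 12), (7, 0), (7, 2), (7, 13), (7, 15), (8, 0), (8, 2), (8, 13), (8, 15), (9, 3), (9, 12), (10, 3), (10, 12), (11, 0), (11, 2), (11, 13), (11, 15), (12, 0), (12, 2), (12, 13), (12, 15), (13, 3), (13, 12), (14, 3), (14, 12), (15, 0), (15, 2), (15, 13), (15, 15)]

Answer: yes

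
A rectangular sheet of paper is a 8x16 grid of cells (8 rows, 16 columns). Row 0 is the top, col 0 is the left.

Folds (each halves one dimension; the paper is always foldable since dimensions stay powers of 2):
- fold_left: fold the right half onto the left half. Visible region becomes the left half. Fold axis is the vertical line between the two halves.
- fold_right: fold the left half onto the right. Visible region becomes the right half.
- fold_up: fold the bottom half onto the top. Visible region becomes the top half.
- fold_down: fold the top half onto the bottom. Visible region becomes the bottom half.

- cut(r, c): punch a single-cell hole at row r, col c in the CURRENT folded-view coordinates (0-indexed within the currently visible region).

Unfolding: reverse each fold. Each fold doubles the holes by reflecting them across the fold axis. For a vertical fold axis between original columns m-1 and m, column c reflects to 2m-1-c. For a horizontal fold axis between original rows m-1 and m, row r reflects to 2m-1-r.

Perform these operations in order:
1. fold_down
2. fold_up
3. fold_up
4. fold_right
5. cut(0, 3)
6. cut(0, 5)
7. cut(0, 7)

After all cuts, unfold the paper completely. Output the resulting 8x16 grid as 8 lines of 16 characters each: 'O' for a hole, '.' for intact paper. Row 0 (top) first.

Op 1 fold_down: fold axis h@4; visible region now rows[4,8) x cols[0,16) = 4x16
Op 2 fold_up: fold axis h@6; visible region now rows[4,6) x cols[0,16) = 2x16
Op 3 fold_up: fold axis h@5; visible region now rows[4,5) x cols[0,16) = 1x16
Op 4 fold_right: fold axis v@8; visible region now rows[4,5) x cols[8,16) = 1x8
Op 5 cut(0, 3): punch at orig (4,11); cuts so far [(4, 11)]; region rows[4,5) x cols[8,16) = 1x8
Op 6 cut(0, 5): punch at orig (4,13); cuts so far [(4, 11), (4, 13)]; region rows[4,5) x cols[8,16) = 1x8
Op 7 cut(0, 7): punch at orig (4,15); cuts so far [(4, 11), (4, 13), (4, 15)]; region rows[4,5) x cols[8,16) = 1x8
Unfold 1 (reflect across v@8): 6 holes -> [(4, 0), (4, 2), (4, 4), (4, 11), (4, 13), (4, 15)]
Unfold 2 (reflect across h@5): 12 holes -> [(4, 0), (4, 2), (4, 4), (4, 11), (4, 13), (4, 15), (5, 0), (5, 2), (5, 4), (5, 11), (5, 13), (5, 15)]
Unfold 3 (reflect across h@6): 24 holes -> [(4, 0), (4, 2), (4, 4), (4, 11), (4, 13), (4, 15), (5, 0), (5, 2), (5, 4), (5, 11), (5, 13), (5, 15), (6, 0), (6, 2), (6, 4), (6, 11), (6, 13), (6, 15), (7, 0), (7, 2), (7, 4), (7, 11), (7, 13), (7, 15)]
Unfold 4 (reflect across h@4): 48 holes -> [(0, 0), (0, 2), (0, 4), (0, 11), (0, 13), (0, 15), (1, 0), (1, 2), (1, 4), (1, 11), (1, 13), (1, 15), (2, 0), (2, 2), (2, 4), (2, 11), (2, 13), (2, 15), (3, 0), (3, 2), (3, 4), (3, 11), (3, 13), (3, 15), (4, 0), (4, 2), (4, 4), (4, 11), (4, 13), (4, 15), (5, 0), (5, 2), (5, 4), (5, 11), (5, 13), (5, 15), (6, 0), (6, 2), (6, 4), (6, 11), (6, 13), (6, 15), (7, 0), (7, 2), (7, 4), (7, 11), (7, 13), (7, 15)]

Answer: O.O.O......O.O.O
O.O.O......O.O.O
O.O.O......O.O.O
O.O.O......O.O.O
O.O.O......O.O.O
O.O.O......O.O.O
O.O.O......O.O.O
O.O.O......O.O.O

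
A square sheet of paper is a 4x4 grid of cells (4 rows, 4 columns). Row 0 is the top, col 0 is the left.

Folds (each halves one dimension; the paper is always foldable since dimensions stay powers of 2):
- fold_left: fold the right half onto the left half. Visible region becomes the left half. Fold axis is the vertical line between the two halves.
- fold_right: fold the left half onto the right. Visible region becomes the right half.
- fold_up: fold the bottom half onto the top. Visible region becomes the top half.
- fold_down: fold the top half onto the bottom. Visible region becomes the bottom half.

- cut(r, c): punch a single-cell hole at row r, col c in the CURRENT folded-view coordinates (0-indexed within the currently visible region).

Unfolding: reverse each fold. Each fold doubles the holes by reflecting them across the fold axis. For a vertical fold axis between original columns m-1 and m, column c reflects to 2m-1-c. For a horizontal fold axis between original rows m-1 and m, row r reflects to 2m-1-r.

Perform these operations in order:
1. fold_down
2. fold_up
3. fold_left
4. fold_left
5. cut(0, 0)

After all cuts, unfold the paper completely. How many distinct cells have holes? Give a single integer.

Answer: 16

Derivation:
Op 1 fold_down: fold axis h@2; visible region now rows[2,4) x cols[0,4) = 2x4
Op 2 fold_up: fold axis h@3; visible region now rows[2,3) x cols[0,4) = 1x4
Op 3 fold_left: fold axis v@2; visible region now rows[2,3) x cols[0,2) = 1x2
Op 4 fold_left: fold axis v@1; visible region now rows[2,3) x cols[0,1) = 1x1
Op 5 cut(0, 0): punch at orig (2,0); cuts so far [(2, 0)]; region rows[2,3) x cols[0,1) = 1x1
Unfold 1 (reflect across v@1): 2 holes -> [(2, 0), (2, 1)]
Unfold 2 (reflect across v@2): 4 holes -> [(2, 0), (2, 1), (2, 2), (2, 3)]
Unfold 3 (reflect across h@3): 8 holes -> [(2, 0), (2, 1), (2, 2), (2, 3), (3, 0), (3, 1), (3, 2), (3, 3)]
Unfold 4 (reflect across h@2): 16 holes -> [(0, 0), (0, 1), (0, 2), (0, 3), (1, 0), (1, 1), (1, 2), (1, 3), (2, 0), (2, 1), (2, 2), (2, 3), (3, 0), (3, 1), (3, 2), (3, 3)]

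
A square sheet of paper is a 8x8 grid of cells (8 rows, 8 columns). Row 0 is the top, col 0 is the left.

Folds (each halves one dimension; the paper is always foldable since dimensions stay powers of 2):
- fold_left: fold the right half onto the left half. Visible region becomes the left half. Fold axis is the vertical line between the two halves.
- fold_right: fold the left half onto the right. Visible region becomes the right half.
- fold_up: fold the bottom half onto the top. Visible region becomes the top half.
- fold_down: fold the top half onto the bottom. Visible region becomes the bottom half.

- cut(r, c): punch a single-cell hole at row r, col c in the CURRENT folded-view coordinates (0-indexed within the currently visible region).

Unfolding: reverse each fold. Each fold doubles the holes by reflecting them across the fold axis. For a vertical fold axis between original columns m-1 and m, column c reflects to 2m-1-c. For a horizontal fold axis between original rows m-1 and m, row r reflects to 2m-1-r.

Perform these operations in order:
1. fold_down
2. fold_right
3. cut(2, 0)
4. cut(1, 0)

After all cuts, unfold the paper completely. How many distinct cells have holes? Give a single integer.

Op 1 fold_down: fold axis h@4; visible region now rows[4,8) x cols[0,8) = 4x8
Op 2 fold_right: fold axis v@4; visible region now rows[4,8) x cols[4,8) = 4x4
Op 3 cut(2, 0): punch at orig (6,4); cuts so far [(6, 4)]; region rows[4,8) x cols[4,8) = 4x4
Op 4 cut(1, 0): punch at orig (5,4); cuts so far [(5, 4), (6, 4)]; region rows[4,8) x cols[4,8) = 4x4
Unfold 1 (reflect across v@4): 4 holes -> [(5, 3), (5, 4), (6, 3), (6, 4)]
Unfold 2 (reflect across h@4): 8 holes -> [(1, 3), (1, 4), (2, 3), (2, 4), (5, 3), (5, 4), (6, 3), (6, 4)]

Answer: 8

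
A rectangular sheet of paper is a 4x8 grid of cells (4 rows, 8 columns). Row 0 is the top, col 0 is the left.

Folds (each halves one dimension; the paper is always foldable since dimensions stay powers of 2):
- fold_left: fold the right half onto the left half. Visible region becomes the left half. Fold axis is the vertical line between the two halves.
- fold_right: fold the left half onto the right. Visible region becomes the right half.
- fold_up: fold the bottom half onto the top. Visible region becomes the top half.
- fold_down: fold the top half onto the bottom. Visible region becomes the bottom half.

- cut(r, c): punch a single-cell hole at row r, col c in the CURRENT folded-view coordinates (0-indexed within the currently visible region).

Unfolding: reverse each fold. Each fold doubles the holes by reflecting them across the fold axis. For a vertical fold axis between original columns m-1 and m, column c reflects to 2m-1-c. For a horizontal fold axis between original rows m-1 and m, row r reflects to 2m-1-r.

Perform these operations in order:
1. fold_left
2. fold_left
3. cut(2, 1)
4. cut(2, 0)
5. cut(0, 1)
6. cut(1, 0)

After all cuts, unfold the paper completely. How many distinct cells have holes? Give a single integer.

Answer: 16

Derivation:
Op 1 fold_left: fold axis v@4; visible region now rows[0,4) x cols[0,4) = 4x4
Op 2 fold_left: fold axis v@2; visible region now rows[0,4) x cols[0,2) = 4x2
Op 3 cut(2, 1): punch at orig (2,1); cuts so far [(2, 1)]; region rows[0,4) x cols[0,2) = 4x2
Op 4 cut(2, 0): punch at orig (2,0); cuts so far [(2, 0), (2, 1)]; region rows[0,4) x cols[0,2) = 4x2
Op 5 cut(0, 1): punch at orig (0,1); cuts so far [(0, 1), (2, 0), (2, 1)]; region rows[0,4) x cols[0,2) = 4x2
Op 6 cut(1, 0): punch at orig (1,0); cuts so far [(0, 1), (1, 0), (2, 0), (2, 1)]; region rows[0,4) x cols[0,2) = 4x2
Unfold 1 (reflect across v@2): 8 holes -> [(0, 1), (0, 2), (1, 0), (1, 3), (2, 0), (2, 1), (2, 2), (2, 3)]
Unfold 2 (reflect across v@4): 16 holes -> [(0, 1), (0, 2), (0, 5), (0, 6), (1, 0), (1, 3), (1, 4), (1, 7), (2, 0), (2, 1), (2, 2), (2, 3), (2, 4), (2, 5), (2, 6), (2, 7)]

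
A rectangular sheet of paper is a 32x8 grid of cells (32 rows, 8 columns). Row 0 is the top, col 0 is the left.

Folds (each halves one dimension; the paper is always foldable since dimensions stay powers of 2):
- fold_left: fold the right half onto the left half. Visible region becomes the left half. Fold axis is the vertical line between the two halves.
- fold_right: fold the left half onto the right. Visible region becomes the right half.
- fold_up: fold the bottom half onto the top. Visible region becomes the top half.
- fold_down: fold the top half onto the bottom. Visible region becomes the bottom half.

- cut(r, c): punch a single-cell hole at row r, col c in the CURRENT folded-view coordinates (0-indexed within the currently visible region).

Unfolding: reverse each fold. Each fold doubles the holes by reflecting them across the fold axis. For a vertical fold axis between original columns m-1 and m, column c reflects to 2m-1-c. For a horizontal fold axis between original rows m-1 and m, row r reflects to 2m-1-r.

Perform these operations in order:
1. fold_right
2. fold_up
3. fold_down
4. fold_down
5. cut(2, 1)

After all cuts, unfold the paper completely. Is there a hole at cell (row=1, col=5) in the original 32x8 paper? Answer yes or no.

Answer: yes

Derivation:
Op 1 fold_right: fold axis v@4; visible region now rows[0,32) x cols[4,8) = 32x4
Op 2 fold_up: fold axis h@16; visible region now rows[0,16) x cols[4,8) = 16x4
Op 3 fold_down: fold axis h@8; visible region now rows[8,16) x cols[4,8) = 8x4
Op 4 fold_down: fold axis h@12; visible region now rows[12,16) x cols[4,8) = 4x4
Op 5 cut(2, 1): punch at orig (14,5); cuts so far [(14, 5)]; region rows[12,16) x cols[4,8) = 4x4
Unfold 1 (reflect across h@12): 2 holes -> [(9, 5), (14, 5)]
Unfold 2 (reflect across h@8): 4 holes -> [(1, 5), (6, 5), (9, 5), (14, 5)]
Unfold 3 (reflect across h@16): 8 holes -> [(1, 5), (6, 5), (9, 5), (14, 5), (17, 5), (22, 5), (25, 5), (30, 5)]
Unfold 4 (reflect across v@4): 16 holes -> [(1, 2), (1, 5), (6, 2), (6, 5), (9, 2), (9, 5), (14, 2), (14, 5), (17, 2), (17, 5), (22, 2), (22, 5), (25, 2), (25, 5), (30, 2), (30, 5)]
Holes: [(1, 2), (1, 5), (6, 2), (6, 5), (9, 2), (9, 5), (14, 2), (14, 5), (17, 2), (17, 5), (22, 2), (22, 5), (25, 2), (25, 5), (30, 2), (30, 5)]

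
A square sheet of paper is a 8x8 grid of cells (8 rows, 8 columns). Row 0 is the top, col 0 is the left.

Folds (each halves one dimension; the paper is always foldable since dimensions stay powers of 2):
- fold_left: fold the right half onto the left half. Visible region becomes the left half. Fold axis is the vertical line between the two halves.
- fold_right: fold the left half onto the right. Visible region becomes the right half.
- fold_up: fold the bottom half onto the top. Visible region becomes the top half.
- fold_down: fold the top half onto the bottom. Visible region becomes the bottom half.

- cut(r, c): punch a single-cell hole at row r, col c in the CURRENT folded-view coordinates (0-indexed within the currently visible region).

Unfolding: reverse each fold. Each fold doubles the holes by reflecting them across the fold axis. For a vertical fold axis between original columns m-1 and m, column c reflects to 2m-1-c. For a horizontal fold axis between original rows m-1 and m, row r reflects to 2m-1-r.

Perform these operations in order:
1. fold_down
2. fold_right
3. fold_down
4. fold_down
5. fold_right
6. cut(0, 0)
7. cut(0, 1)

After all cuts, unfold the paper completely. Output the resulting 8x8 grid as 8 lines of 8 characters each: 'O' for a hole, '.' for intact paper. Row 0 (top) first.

Op 1 fold_down: fold axis h@4; visible region now rows[4,8) x cols[0,8) = 4x8
Op 2 fold_right: fold axis v@4; visible region now rows[4,8) x cols[4,8) = 4x4
Op 3 fold_down: fold axis h@6; visible region now rows[6,8) x cols[4,8) = 2x4
Op 4 fold_down: fold axis h@7; visible region now rows[7,8) x cols[4,8) = 1x4
Op 5 fold_right: fold axis v@6; visible region now rows[7,8) x cols[6,8) = 1x2
Op 6 cut(0, 0): punch at orig (7,6); cuts so far [(7, 6)]; region rows[7,8) x cols[6,8) = 1x2
Op 7 cut(0, 1): punch at orig (7,7); cuts so far [(7, 6), (7, 7)]; region rows[7,8) x cols[6,8) = 1x2
Unfold 1 (reflect across v@6): 4 holes -> [(7, 4), (7, 5), (7, 6), (7, 7)]
Unfold 2 (reflect across h@7): 8 holes -> [(6, 4), (6, 5), (6, 6), (6, 7), (7, 4), (7, 5), (7, 6), (7, 7)]
Unfold 3 (reflect across h@6): 16 holes -> [(4, 4), (4, 5), (4, 6), (4, 7), (5, 4), (5, 5), (5, 6), (5, 7), (6, 4), (6, 5), (6, 6), (6, 7), (7, 4), (7, 5), (7, 6), (7, 7)]
Unfold 4 (reflect across v@4): 32 holes -> [(4, 0), (4, 1), (4, 2), (4, 3), (4, 4), (4, 5), (4, 6), (4, 7), (5, 0), (5, 1), (5, 2), (5, 3), (5, 4), (5, 5), (5, 6), (5, 7), (6, 0), (6, 1), (6, 2), (6, 3), (6, 4), (6, 5), (6, 6), (6, 7), (7, 0), (7, 1), (7, 2), (7, 3), (7, 4), (7, 5), (7, 6), (7, 7)]
Unfold 5 (reflect across h@4): 64 holes -> [(0, 0), (0, 1), (0, 2), (0, 3), (0, 4), (0, 5), (0, 6), (0, 7), (1, 0), (1, 1), (1, 2), (1, 3), (1, 4), (1, 5), (1, 6), (1, 7), (2, 0), (2, 1), (2, 2), (2, 3), (2, 4), (2, 5), (2, 6), (2, 7), (3, 0), (3, 1), (3, 2), (3, 3), (3, 4), (3, 5), (3, 6), (3, 7), (4, 0), (4, 1), (4, 2), (4, 3), (4, 4), (4, 5), (4, 6), (4, 7), (5, 0), (5, 1), (5, 2), (5, 3), (5, 4), (5, 5), (5, 6), (5, 7), (6, 0), (6, 1), (6, 2), (6, 3), (6, 4), (6, 5), (6, 6), (6, 7), (7, 0), (7, 1), (7, 2), (7, 3), (7, 4), (7, 5), (7, 6), (7, 7)]

Answer: OOOOOOOO
OOOOOOOO
OOOOOOOO
OOOOOOOO
OOOOOOOO
OOOOOOOO
OOOOOOOO
OOOOOOOO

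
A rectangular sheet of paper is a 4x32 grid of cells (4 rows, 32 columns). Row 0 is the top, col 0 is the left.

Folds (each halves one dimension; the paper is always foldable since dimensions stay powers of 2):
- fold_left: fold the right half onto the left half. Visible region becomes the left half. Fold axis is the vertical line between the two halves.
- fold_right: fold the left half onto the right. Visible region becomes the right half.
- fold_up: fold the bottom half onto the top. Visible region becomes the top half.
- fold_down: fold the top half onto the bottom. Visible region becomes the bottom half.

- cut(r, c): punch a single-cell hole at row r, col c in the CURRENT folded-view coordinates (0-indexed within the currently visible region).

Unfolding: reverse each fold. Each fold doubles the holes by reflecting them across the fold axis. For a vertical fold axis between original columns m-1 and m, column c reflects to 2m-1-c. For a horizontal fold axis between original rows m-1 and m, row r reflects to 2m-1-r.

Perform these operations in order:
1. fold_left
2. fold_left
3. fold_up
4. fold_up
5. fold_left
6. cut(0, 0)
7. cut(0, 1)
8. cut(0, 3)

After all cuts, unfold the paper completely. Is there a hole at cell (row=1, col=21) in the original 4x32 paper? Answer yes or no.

Op 1 fold_left: fold axis v@16; visible region now rows[0,4) x cols[0,16) = 4x16
Op 2 fold_left: fold axis v@8; visible region now rows[0,4) x cols[0,8) = 4x8
Op 3 fold_up: fold axis h@2; visible region now rows[0,2) x cols[0,8) = 2x8
Op 4 fold_up: fold axis h@1; visible region now rows[0,1) x cols[0,8) = 1x8
Op 5 fold_left: fold axis v@4; visible region now rows[0,1) x cols[0,4) = 1x4
Op 6 cut(0, 0): punch at orig (0,0); cuts so far [(0, 0)]; region rows[0,1) x cols[0,4) = 1x4
Op 7 cut(0, 1): punch at orig (0,1); cuts so far [(0, 0), (0, 1)]; region rows[0,1) x cols[0,4) = 1x4
Op 8 cut(0, 3): punch at orig (0,3); cuts so far [(0, 0), (0, 1), (0, 3)]; region rows[0,1) x cols[0,4) = 1x4
Unfold 1 (reflect across v@4): 6 holes -> [(0, 0), (0, 1), (0, 3), (0, 4), (0, 6), (0, 7)]
Unfold 2 (reflect across h@1): 12 holes -> [(0, 0), (0, 1), (0, 3), (0, 4), (0, 6), (0, 7), (1, 0), (1, 1), (1, 3), (1, 4), (1, 6), (1, 7)]
Unfold 3 (reflect across h@2): 24 holes -> [(0, 0), (0, 1), (0, 3), (0, 4), (0, 6), (0, 7), (1, 0), (1, 1), (1, 3), (1, 4), (1, 6), (1, 7), (2, 0), (2, 1), (2, 3), (2, 4), (2, 6), (2, 7), (3, 0), (3, 1), (3, 3), (3, 4), (3, 6), (3, 7)]
Unfold 4 (reflect across v@8): 48 holes -> [(0, 0), (0, 1), (0, 3), (0, 4), (0, 6), (0, 7), (0, 8), (0, 9), (0, 11), (0, 12), (0, 14), (0, 15), (1, 0), (1, 1), (1, 3), (1, 4), (1, 6), (1, 7), (1, 8), (1, 9), (1, 11), (1, 12), (1, 14), (1, 15), (2, 0), (2, 1), (2, 3), (2, 4), (2, 6), (2, 7), (2, 8), (2, 9), (2, 11), (2, 12), (2, 14), (2, 15), (3, 0), (3, 1), (3, 3), (3, 4), (3, 6), (3, 7), (3, 8), (3, 9), (3, 11), (3, 12), (3, 14), (3, 15)]
Unfold 5 (reflect across v@16): 96 holes -> [(0, 0), (0, 1), (0, 3), (0, 4), (0, 6), (0, 7), (0, 8), (0, 9), (0, 11), (0, 12), (0, 14), (0, 15), (0, 16), (0, 17), (0, 19), (0, 20), (0, 22), (0, 23), (0, 24), (0, 25), (0, 27), (0, 28), (0, 30), (0, 31), (1, 0), (1, 1), (1, 3), (1, 4), (1, 6), (1, 7), (1, 8), (1, 9), (1, 11), (1, 12), (1, 14), (1, 15), (1, 16), (1, 17), (1, 19), (1, 20), (1, 22), (1, 23), (1, 24), (1, 25), (1, 27), (1, 28), (1, 30), (1, 31), (2, 0), (2, 1), (2, 3), (2, 4), (2, 6), (2, 7), (2, 8), (2, 9), (2, 11), (2, 12), (2, 14), (2, 15), (2, 16), (2, 17), (2, 19), (2, 20), (2, 22), (2, 23), (2, 24), (2, 25), (2, 27), (2, 28), (2, 30), (2, 31), (3, 0), (3, 1), (3, 3), (3, 4), (3, 6), (3, 7), (3, 8), (3, 9), (3, 11), (3, 12), (3, 14), (3, 15), (3, 16), (3, 17), (3, 19), (3, 20), (3, 22), (3, 23), (3, 24), (3, 25), (3, 27), (3, 28), (3, 30), (3, 31)]
Holes: [(0, 0), (0, 1), (0, 3), (0, 4), (0, 6), (0, 7), (0, 8), (0, 9), (0, 11), (0, 12), (0, 14), (0, 15), (0, 16), (0, 17), (0, 19), (0, 20), (0, 22), (0, 23), (0, 24), (0, 25), (0, 27), (0, 28), (0, 30), (0, 31), (1, 0), (1, 1), (1, 3), (1, 4), (1, 6), (1, 7), (1, 8), (1, 9), (1, 11), (1, 12), (1, 14), (1, 15), (1, 16), (1, 17), (1, 19), (1, 20), (1, 22), (1, 23), (1, 24), (1, 25), (1, 27), (1, 28), (1, 30), (1, 31), (2, 0), (2, 1), (2, 3), (2, 4), (2, 6), (2, 7), (2, 8), (2, 9), (2, 11), (2, 12), (2, 14), (2, 15), (2, 16), (2, 17), (2, 19), (2, 20), (2, 22), (2, 23), (2, 24), (2, 25), (2, 27), (2, 28), (2, 30), (2, 31), (3, 0), (3, 1), (3, 3), (3, 4), (3, 6), (3, 7), (3, 8), (3, 9), (3, 11), (3, 12), (3, 14), (3, 15), (3, 16), (3, 17), (3, 19), (3, 20), (3, 22), (3, 23), (3, 24), (3, 25), (3, 27), (3, 28), (3, 30), (3, 31)]

Answer: no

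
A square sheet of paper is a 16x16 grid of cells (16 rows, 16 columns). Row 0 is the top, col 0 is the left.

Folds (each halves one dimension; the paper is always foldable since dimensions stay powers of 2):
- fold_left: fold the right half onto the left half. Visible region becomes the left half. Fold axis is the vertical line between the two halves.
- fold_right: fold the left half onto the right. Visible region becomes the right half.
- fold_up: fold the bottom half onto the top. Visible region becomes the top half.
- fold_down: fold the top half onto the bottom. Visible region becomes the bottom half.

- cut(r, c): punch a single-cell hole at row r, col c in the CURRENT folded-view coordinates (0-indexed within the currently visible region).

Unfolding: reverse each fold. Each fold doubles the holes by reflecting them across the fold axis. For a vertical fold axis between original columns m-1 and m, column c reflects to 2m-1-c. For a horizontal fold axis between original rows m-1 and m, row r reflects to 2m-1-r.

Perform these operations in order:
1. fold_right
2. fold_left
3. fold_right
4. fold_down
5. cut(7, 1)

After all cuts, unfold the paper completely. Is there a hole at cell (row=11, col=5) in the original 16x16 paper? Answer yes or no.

Answer: no

Derivation:
Op 1 fold_right: fold axis v@8; visible region now rows[0,16) x cols[8,16) = 16x8
Op 2 fold_left: fold axis v@12; visible region now rows[0,16) x cols[8,12) = 16x4
Op 3 fold_right: fold axis v@10; visible region now rows[0,16) x cols[10,12) = 16x2
Op 4 fold_down: fold axis h@8; visible region now rows[8,16) x cols[10,12) = 8x2
Op 5 cut(7, 1): punch at orig (15,11); cuts so far [(15, 11)]; region rows[8,16) x cols[10,12) = 8x2
Unfold 1 (reflect across h@8): 2 holes -> [(0, 11), (15, 11)]
Unfold 2 (reflect across v@10): 4 holes -> [(0, 8), (0, 11), (15, 8), (15, 11)]
Unfold 3 (reflect across v@12): 8 holes -> [(0, 8), (0, 11), (0, 12), (0, 15), (15, 8), (15, 11), (15, 12), (15, 15)]
Unfold 4 (reflect across v@8): 16 holes -> [(0, 0), (0, 3), (0, 4), (0, 7), (0, 8), (0, 11), (0, 12), (0, 15), (15, 0), (15, 3), (15, 4), (15, 7), (15, 8), (15, 11), (15, 12), (15, 15)]
Holes: [(0, 0), (0, 3), (0, 4), (0, 7), (0, 8), (0, 11), (0, 12), (0, 15), (15, 0), (15, 3), (15, 4), (15, 7), (15, 8), (15, 11), (15, 12), (15, 15)]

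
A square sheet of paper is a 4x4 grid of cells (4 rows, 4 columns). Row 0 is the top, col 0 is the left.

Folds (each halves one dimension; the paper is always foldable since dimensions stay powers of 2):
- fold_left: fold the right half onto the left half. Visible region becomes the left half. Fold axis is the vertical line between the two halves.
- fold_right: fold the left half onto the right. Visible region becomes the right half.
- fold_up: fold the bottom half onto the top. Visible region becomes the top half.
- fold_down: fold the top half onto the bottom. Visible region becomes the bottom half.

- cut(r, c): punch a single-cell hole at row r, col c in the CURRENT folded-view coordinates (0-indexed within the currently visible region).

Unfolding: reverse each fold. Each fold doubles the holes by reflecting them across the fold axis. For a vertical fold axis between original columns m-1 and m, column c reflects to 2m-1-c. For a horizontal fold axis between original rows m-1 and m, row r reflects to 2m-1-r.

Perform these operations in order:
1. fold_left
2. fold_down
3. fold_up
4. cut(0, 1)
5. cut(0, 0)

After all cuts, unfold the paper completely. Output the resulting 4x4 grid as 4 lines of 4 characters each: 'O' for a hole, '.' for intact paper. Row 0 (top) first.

Op 1 fold_left: fold axis v@2; visible region now rows[0,4) x cols[0,2) = 4x2
Op 2 fold_down: fold axis h@2; visible region now rows[2,4) x cols[0,2) = 2x2
Op 3 fold_up: fold axis h@3; visible region now rows[2,3) x cols[0,2) = 1x2
Op 4 cut(0, 1): punch at orig (2,1); cuts so far [(2, 1)]; region rows[2,3) x cols[0,2) = 1x2
Op 5 cut(0, 0): punch at orig (2,0); cuts so far [(2, 0), (2, 1)]; region rows[2,3) x cols[0,2) = 1x2
Unfold 1 (reflect across h@3): 4 holes -> [(2, 0), (2, 1), (3, 0), (3, 1)]
Unfold 2 (reflect across h@2): 8 holes -> [(0, 0), (0, 1), (1, 0), (1, 1), (2, 0), (2, 1), (3, 0), (3, 1)]
Unfold 3 (reflect across v@2): 16 holes -> [(0, 0), (0, 1), (0, 2), (0, 3), (1, 0), (1, 1), (1, 2), (1, 3), (2, 0), (2, 1), (2, 2), (2, 3), (3, 0), (3, 1), (3, 2), (3, 3)]

Answer: OOOO
OOOO
OOOO
OOOO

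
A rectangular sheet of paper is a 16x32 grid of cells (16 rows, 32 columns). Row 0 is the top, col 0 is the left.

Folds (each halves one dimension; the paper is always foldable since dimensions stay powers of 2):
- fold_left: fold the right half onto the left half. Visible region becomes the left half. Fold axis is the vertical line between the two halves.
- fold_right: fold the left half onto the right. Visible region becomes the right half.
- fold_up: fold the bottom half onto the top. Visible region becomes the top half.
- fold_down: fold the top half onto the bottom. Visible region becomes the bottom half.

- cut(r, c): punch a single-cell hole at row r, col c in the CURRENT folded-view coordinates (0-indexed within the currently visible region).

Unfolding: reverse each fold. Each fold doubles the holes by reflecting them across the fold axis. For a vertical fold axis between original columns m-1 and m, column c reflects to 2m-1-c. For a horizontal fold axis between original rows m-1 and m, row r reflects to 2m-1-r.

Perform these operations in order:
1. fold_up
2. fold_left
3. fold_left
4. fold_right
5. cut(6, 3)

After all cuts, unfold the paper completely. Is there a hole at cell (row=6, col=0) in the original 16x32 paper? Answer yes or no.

Op 1 fold_up: fold axis h@8; visible region now rows[0,8) x cols[0,32) = 8x32
Op 2 fold_left: fold axis v@16; visible region now rows[0,8) x cols[0,16) = 8x16
Op 3 fold_left: fold axis v@8; visible region now rows[0,8) x cols[0,8) = 8x8
Op 4 fold_right: fold axis v@4; visible region now rows[0,8) x cols[4,8) = 8x4
Op 5 cut(6, 3): punch at orig (6,7); cuts so far [(6, 7)]; region rows[0,8) x cols[4,8) = 8x4
Unfold 1 (reflect across v@4): 2 holes -> [(6, 0), (6, 7)]
Unfold 2 (reflect across v@8): 4 holes -> [(6, 0), (6, 7), (6, 8), (6, 15)]
Unfold 3 (reflect across v@16): 8 holes -> [(6, 0), (6, 7), (6, 8), (6, 15), (6, 16), (6, 23), (6, 24), (6, 31)]
Unfold 4 (reflect across h@8): 16 holes -> [(6, 0), (6, 7), (6, 8), (6, 15), (6, 16), (6, 23), (6, 24), (6, 31), (9, 0), (9, 7), (9, 8), (9, 15), (9, 16), (9, 23), (9, 24), (9, 31)]
Holes: [(6, 0), (6, 7), (6, 8), (6, 15), (6, 16), (6, 23), (6, 24), (6, 31), (9, 0), (9, 7), (9, 8), (9, 15), (9, 16), (9, 23), (9, 24), (9, 31)]

Answer: yes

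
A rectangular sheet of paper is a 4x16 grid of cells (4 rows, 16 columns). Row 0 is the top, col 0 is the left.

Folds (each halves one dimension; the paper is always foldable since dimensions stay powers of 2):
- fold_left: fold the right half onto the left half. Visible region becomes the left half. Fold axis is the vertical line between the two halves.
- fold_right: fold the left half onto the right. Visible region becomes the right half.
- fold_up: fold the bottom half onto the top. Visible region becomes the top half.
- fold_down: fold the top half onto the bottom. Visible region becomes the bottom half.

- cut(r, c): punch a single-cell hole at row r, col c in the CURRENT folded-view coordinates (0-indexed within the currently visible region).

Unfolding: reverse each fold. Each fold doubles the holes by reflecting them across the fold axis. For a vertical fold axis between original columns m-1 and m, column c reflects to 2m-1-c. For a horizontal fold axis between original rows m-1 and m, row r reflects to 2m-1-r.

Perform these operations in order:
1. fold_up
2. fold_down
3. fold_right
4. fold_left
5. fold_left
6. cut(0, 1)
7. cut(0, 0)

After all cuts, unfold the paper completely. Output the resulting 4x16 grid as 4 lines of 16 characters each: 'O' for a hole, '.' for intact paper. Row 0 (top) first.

Answer: OOOOOOOOOOOOOOOO
OOOOOOOOOOOOOOOO
OOOOOOOOOOOOOOOO
OOOOOOOOOOOOOOOO

Derivation:
Op 1 fold_up: fold axis h@2; visible region now rows[0,2) x cols[0,16) = 2x16
Op 2 fold_down: fold axis h@1; visible region now rows[1,2) x cols[0,16) = 1x16
Op 3 fold_right: fold axis v@8; visible region now rows[1,2) x cols[8,16) = 1x8
Op 4 fold_left: fold axis v@12; visible region now rows[1,2) x cols[8,12) = 1x4
Op 5 fold_left: fold axis v@10; visible region now rows[1,2) x cols[8,10) = 1x2
Op 6 cut(0, 1): punch at orig (1,9); cuts so far [(1, 9)]; region rows[1,2) x cols[8,10) = 1x2
Op 7 cut(0, 0): punch at orig (1,8); cuts so far [(1, 8), (1, 9)]; region rows[1,2) x cols[8,10) = 1x2
Unfold 1 (reflect across v@10): 4 holes -> [(1, 8), (1, 9), (1, 10), (1, 11)]
Unfold 2 (reflect across v@12): 8 holes -> [(1, 8), (1, 9), (1, 10), (1, 11), (1, 12), (1, 13), (1, 14), (1, 15)]
Unfold 3 (reflect across v@8): 16 holes -> [(1, 0), (1, 1), (1, 2), (1, 3), (1, 4), (1, 5), (1, 6), (1, 7), (1, 8), (1, 9), (1, 10), (1, 11), (1, 12), (1, 13), (1, 14), (1, 15)]
Unfold 4 (reflect across h@1): 32 holes -> [(0, 0), (0, 1), (0, 2), (0, 3), (0, 4), (0, 5), (0, 6), (0, 7), (0, 8), (0, 9), (0, 10), (0, 11), (0, 12), (0, 13), (0, 14), (0, 15), (1, 0), (1, 1), (1, 2), (1, 3), (1, 4), (1, 5), (1, 6), (1, 7), (1, 8), (1, 9), (1, 10), (1, 11), (1, 12), (1, 13), (1, 14), (1, 15)]
Unfold 5 (reflect across h@2): 64 holes -> [(0, 0), (0, 1), (0, 2), (0, 3), (0, 4), (0, 5), (0, 6), (0, 7), (0, 8), (0, 9), (0, 10), (0, 11), (0, 12), (0, 13), (0, 14), (0, 15), (1, 0), (1, 1), (1, 2), (1, 3), (1, 4), (1, 5), (1, 6), (1, 7), (1, 8), (1, 9), (1, 10), (1, 11), (1, 12), (1, 13), (1, 14), (1, 15), (2, 0), (2, 1), (2, 2), (2, 3), (2, 4), (2, 5), (2, 6), (2, 7), (2, 8), (2, 9), (2, 10), (2, 11), (2, 12), (2, 13), (2, 14), (2, 15), (3, 0), (3, 1), (3, 2), (3, 3), (3, 4), (3, 5), (3, 6), (3, 7), (3, 8), (3, 9), (3, 10), (3, 11), (3, 12), (3, 13), (3, 14), (3, 15)]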